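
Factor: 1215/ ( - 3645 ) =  - 3^( - 1 )=-1/3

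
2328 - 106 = 2222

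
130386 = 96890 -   -  33496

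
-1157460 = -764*1515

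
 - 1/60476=-1+60475/60476 = -0.00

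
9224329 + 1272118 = 10496447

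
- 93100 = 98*( - 950) 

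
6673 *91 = 607243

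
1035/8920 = 207/1784 = 0.12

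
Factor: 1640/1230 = 2^2 * 3^(-1 ) = 4/3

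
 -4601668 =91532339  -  96134007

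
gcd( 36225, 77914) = 1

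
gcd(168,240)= 24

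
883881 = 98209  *9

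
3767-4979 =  - 1212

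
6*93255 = 559530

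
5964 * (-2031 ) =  - 12112884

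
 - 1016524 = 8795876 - 9812400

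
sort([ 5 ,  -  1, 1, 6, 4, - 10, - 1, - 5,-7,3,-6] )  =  [-10, - 7, - 6, - 5, - 1,-1 , 1,3, 4, 5, 6]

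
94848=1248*76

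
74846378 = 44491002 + 30355376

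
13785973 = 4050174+9735799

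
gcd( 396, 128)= 4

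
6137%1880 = 497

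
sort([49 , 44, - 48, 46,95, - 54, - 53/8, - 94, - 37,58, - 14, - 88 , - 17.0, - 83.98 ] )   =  [ - 94, - 88, - 83.98, - 54, - 48, - 37 , - 17.0 ,-14, - 53/8,44, 46, 49, 58, 95 ] 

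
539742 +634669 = 1174411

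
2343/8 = 2343/8 = 292.88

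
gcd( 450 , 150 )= 150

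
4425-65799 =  - 61374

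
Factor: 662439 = 3^1*17^1 * 31^1*419^1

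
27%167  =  27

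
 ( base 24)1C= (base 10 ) 36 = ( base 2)100100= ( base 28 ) 18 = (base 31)15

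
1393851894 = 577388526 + 816463368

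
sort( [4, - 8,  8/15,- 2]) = [ - 8, - 2,8/15,4] 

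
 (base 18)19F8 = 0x2342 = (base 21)K9H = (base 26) D94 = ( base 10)9026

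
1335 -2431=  - 1096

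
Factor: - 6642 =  - 2^1*3^4*41^1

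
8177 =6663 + 1514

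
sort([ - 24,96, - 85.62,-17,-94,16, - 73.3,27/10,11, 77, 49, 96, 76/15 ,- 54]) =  [-94 , - 85.62, - 73.3 , - 54,  -  24,-17,27/10,  76/15,11 , 16,49 , 77,  96,  96]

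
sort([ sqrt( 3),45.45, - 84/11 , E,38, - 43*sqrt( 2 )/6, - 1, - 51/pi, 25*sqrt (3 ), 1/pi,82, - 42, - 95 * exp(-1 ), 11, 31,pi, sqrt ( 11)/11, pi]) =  [ - 42,  -  95 * exp(  -  1), - 51/pi, - 43*sqrt(2) /6,  -  84/11, - 1,sqrt(11)/11,1/pi, sqrt( 3 ),E,  pi, pi, 11, 31, 38, 25*sqrt(3 ),45.45,82]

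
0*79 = 0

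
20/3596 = 5/899 = 0.01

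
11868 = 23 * 516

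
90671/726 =124+647/726=124.89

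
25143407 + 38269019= 63412426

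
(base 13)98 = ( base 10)125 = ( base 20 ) 65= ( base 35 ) 3K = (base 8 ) 175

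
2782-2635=147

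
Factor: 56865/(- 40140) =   -  17/12 = -2^ ( - 2)*3^( - 1)*17^1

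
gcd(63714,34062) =42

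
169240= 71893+97347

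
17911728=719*24912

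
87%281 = 87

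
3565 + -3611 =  - 46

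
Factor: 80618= 2^1*173^1*233^1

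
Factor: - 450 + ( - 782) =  -1232 = - 2^4*7^1*11^1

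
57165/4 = 14291 + 1/4 = 14291.25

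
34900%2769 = 1672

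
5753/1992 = 5753/1992 = 2.89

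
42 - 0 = 42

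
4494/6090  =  107/145  =  0.74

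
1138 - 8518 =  - 7380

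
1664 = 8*208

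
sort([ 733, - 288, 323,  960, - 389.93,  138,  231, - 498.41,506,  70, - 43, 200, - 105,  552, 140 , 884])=[ - 498.41, - 389.93, - 288,-105,- 43, 70,138, 140,  200, 231, 323,506, 552, 733,884,960] 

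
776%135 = 101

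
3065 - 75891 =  - 72826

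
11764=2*5882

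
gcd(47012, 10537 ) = 1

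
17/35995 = 17/35995 = 0.00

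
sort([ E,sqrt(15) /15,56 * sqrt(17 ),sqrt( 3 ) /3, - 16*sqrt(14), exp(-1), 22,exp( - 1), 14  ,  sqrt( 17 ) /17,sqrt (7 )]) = [ - 16 * sqrt( 14 ), sqrt(17)/17, sqrt( 15 )/15,exp(  -  1 ) , exp( - 1), sqrt( 3 ) /3, sqrt( 7 ),E , 14,22,56*sqrt( 17)] 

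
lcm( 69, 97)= 6693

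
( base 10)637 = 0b1001111101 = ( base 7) 1600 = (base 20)1BH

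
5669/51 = 5669/51  =  111.16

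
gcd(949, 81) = 1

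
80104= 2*40052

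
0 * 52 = 0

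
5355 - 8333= - 2978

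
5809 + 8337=14146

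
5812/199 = 29 + 41/199 = 29.21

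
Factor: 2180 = 2^2*5^1*109^1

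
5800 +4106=9906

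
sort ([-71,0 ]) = [ - 71,0]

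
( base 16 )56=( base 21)42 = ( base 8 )126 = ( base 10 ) 86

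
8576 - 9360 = - 784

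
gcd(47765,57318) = 9553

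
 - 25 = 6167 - 6192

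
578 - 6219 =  - 5641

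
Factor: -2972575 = -5^2*118903^1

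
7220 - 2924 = 4296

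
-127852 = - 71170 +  - 56682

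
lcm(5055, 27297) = 136485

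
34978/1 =34978=34978.00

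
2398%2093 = 305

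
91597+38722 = 130319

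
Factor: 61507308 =2^2*3^1*5125609^1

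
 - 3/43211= - 3/43211= - 0.00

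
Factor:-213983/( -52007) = 539/131 = 7^2 * 11^1*131^(-1)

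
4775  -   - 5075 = 9850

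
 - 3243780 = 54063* (  -  60)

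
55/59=55/59 = 0.93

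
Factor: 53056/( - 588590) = - 32/355 = - 2^5 * 5^( - 1 ) *71^ ( -1)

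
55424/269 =55424/269 = 206.04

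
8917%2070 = 637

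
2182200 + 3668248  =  5850448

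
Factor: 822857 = 7^3*2399^1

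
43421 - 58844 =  - 15423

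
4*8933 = 35732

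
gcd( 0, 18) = 18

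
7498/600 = 12 + 149/300=12.50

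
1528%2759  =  1528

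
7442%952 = 778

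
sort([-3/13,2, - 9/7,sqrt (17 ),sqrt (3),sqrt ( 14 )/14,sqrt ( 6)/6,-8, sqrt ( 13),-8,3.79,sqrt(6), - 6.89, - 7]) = [  -  8,-8, - 7, - 6.89, - 9/7, - 3/13,  sqrt( 14)/14,sqrt( 6)/6,sqrt (3 ),2 , sqrt(6),sqrt ( 13 ),3.79, sqrt ( 17)]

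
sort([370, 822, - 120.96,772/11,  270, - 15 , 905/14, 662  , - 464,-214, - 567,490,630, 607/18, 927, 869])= [-567, - 464, - 214, - 120.96,  -  15, 607/18,  905/14, 772/11, 270,370,490, 630, 662, 822, 869, 927]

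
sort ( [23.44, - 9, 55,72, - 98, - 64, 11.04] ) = [ - 98,-64, - 9,11.04,23.44, 55, 72]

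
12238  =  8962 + 3276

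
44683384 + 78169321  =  122852705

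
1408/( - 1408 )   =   - 1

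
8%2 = 0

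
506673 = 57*8889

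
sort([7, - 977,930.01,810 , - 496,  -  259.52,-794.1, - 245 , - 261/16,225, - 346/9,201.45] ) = [  -  977, - 794.1,  -  496, - 259.52, - 245, - 346/9, -261/16, 7, 201.45,  225,810,930.01]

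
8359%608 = 455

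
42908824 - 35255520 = 7653304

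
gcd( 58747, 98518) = 1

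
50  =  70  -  20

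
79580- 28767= 50813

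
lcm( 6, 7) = 42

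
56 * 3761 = 210616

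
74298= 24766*3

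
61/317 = 61/317= 0.19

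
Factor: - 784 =  -  2^4*7^2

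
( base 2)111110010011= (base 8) 7623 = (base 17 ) dd9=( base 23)7c8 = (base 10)3987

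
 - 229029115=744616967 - 973646082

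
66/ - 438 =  - 11/73 = - 0.15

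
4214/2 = 2107 = 2107.00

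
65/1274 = 5/98 = 0.05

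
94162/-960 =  - 47081/480 = - 98.09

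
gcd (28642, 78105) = 1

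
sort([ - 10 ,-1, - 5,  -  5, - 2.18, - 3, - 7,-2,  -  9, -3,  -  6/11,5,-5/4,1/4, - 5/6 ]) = [-10, - 9,-7, -5,- 5,-3,-3,-2.18 ,  -  2,-5/4,-1, - 5/6, - 6/11, 1/4 , 5] 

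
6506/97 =67 + 7/97 = 67.07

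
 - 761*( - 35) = 26635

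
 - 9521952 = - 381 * 24992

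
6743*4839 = 32629377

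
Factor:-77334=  - 2^1*3^1*12889^1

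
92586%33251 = 26084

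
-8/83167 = -8/83167 = - 0.00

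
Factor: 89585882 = 2^1*1987^1* 22543^1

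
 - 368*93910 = -34558880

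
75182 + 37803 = 112985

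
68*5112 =347616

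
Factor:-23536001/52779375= - 3^( - 2) * 5^( - 4 )*11^(  -  1)*853^(-1 )*23536001^1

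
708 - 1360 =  - 652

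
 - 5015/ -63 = 5015/63= 79.60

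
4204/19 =4204/19 =221.26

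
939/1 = 939 = 939.00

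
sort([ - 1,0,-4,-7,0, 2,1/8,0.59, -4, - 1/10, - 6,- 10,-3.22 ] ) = [ -10,-7, - 6, - 4,-4, - 3.22, - 1, - 1/10, 0,0,1/8,0.59, 2]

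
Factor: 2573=31^1*83^1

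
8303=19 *437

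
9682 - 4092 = 5590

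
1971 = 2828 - 857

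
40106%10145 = 9671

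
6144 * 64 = 393216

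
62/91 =62/91 = 0.68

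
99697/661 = 150+ 547/661 = 150.83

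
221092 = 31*7132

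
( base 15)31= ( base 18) 2a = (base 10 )46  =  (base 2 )101110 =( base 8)56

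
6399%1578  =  87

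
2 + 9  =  11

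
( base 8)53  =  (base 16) 2B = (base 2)101011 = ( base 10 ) 43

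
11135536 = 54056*206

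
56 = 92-36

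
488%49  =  47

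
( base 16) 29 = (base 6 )105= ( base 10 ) 41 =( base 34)17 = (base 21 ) 1k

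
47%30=17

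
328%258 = 70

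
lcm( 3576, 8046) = 32184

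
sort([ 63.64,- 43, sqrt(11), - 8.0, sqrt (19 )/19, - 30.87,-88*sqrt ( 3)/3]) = [-88*sqrt(3 )/3, - 43, - 30.87,- 8.0, sqrt( 19 )/19, sqrt(11 ),63.64 ]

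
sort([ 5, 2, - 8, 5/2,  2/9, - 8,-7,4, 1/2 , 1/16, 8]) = [ - 8, - 8 , - 7, 1/16,2/9, 1/2, 2,5/2,  4,5 , 8 ]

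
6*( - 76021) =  - 456126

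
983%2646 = 983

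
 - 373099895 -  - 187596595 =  -185503300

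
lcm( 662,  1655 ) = 3310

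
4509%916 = 845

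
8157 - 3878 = 4279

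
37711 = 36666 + 1045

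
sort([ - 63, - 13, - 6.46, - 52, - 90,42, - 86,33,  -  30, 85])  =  [ - 90,- 86, - 63,-52, - 30, - 13, - 6.46,33, 42, 85]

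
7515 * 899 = 6755985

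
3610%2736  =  874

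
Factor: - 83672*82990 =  - 2^4 * 5^1 * 43^1 * 193^1*10459^1 = - 6943939280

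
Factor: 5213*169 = 13^3*401^1 = 880997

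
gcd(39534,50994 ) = 6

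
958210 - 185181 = 773029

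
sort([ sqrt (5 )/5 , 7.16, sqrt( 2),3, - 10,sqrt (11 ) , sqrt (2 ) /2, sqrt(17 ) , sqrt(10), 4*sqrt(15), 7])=[-10,  sqrt ( 5 )/5, sqrt( 2)/2,sqrt (2),3, sqrt(10),sqrt( 11 ), sqrt( 17 ), 7,7.16, 4*sqrt(15 ) ] 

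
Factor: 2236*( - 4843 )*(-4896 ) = 53018529408 = 2^7*3^2*13^1*17^1*29^1*43^1*167^1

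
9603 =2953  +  6650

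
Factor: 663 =3^1*13^1 *17^1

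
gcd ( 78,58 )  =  2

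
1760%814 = 132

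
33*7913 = 261129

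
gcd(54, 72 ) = 18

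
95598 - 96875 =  - 1277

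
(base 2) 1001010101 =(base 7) 1512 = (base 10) 597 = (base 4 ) 21111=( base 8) 1125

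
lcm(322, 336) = 7728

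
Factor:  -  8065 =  - 5^1*1613^1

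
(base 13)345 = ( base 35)G4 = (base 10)564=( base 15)279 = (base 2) 1000110100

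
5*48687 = 243435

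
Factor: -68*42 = -2856=- 2^3*3^1*7^1*17^1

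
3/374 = 3/374 = 0.01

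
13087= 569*23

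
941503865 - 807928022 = 133575843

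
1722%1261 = 461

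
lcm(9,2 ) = 18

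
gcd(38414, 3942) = 2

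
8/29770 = 4/14885 = 0.00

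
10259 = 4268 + 5991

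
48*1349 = 64752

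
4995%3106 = 1889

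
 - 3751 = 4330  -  8081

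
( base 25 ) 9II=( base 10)6093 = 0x17cd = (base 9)8320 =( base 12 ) 3639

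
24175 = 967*25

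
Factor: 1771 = 7^1*11^1*23^1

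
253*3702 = 936606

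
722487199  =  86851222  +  635635977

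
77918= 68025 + 9893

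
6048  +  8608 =14656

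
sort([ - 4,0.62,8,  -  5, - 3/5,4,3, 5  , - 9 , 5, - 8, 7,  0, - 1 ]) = [ - 9, - 8, - 5 ,-4,  -  1, - 3/5,0,0.62, 3,4,5,5, 7,8 ] 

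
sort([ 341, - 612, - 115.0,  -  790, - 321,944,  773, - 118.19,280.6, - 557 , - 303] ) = [ - 790, - 612, - 557 ,-321,-303 ,  -  118.19, - 115.0,280.6,341,773,944]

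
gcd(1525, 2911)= 1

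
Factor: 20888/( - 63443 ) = - 2^3*7^1*373^1*63443^( - 1) 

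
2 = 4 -2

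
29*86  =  2494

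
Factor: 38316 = 2^2* 3^1*31^1*103^1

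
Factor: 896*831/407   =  744576/407 = 2^7 * 3^1  *7^1*11^(  -  1 )*  37^( - 1)*277^1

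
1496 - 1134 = 362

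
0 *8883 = 0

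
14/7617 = 14/7617 = 0.00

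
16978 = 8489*2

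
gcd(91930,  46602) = 2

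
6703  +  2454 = 9157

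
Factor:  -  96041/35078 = - 2^( - 1) * 11^1*8731^1*17539^( - 1)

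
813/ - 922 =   -  813/922 = -0.88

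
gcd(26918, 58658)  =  2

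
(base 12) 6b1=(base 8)1745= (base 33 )u7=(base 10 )997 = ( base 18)317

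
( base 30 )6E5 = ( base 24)A2H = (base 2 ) 1011011000001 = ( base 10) 5825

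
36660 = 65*564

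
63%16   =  15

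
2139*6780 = 14502420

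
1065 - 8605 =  - 7540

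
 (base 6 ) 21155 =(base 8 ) 5477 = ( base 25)4F4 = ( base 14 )1099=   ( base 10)2879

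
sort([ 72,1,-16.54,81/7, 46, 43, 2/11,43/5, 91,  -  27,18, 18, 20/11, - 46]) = [ - 46,-27, - 16.54,2/11, 1,  20/11,43/5, 81/7, 18, 18, 43,46, 72,  91 ]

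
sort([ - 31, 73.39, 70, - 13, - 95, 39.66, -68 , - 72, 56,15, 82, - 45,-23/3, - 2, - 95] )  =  [-95, - 95, - 72, - 68, - 45,- 31, - 13, - 23/3, - 2, 15, 39.66, 56, 70, 73.39, 82 ] 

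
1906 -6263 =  - 4357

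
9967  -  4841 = 5126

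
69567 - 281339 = -211772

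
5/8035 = 1/1607 = 0.00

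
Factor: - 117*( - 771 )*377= 34008039= 3^3*13^2*29^1*257^1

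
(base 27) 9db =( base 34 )5XL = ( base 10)6923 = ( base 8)15413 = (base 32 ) 6ob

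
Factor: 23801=23801^1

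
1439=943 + 496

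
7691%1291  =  1236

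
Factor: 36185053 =36185053^1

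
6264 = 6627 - 363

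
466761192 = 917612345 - 450851153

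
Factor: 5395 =5^1*13^1 * 83^1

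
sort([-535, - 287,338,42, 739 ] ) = [ - 535  , - 287,42, 338,739]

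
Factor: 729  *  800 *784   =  457228800=2^9*3^6 * 5^2*7^2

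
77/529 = 77/529 = 0.15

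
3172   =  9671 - 6499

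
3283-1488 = 1795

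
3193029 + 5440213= 8633242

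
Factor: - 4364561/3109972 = - 2^( - 2 )*47^1 *199^(  -  1)*3907^ ( - 1 )*92863^1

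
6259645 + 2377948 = 8637593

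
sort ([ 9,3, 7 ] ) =[3,  7,9] 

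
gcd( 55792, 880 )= 176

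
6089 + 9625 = 15714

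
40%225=40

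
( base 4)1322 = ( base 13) 95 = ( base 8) 172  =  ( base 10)122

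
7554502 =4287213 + 3267289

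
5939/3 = 5939/3= 1979.67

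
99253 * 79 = 7840987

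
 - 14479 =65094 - 79573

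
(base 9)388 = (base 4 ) 11003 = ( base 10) 323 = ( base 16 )143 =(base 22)ef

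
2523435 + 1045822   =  3569257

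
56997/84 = 678  +  15/28 = 678.54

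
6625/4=6625/4 = 1656.25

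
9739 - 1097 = 8642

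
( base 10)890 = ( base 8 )1572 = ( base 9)1188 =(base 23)1fg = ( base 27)15Q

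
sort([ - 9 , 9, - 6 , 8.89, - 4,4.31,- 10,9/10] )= [ - 10, - 9,  -  6, - 4, 9/10,4.31,8.89, 9 ] 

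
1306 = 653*2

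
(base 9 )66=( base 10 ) 60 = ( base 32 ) 1S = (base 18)36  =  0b111100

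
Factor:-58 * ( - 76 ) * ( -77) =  - 2^3*7^1*11^1*19^1 * 29^1 = - 339416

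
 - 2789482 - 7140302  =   - 9929784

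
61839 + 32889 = 94728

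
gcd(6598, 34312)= 2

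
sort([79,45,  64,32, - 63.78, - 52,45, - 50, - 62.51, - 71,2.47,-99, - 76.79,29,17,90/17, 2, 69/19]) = [ - 99, - 76.79, - 71, - 63.78,-62.51, - 52, - 50, 2,2.47, 69/19,90/17,17,29,32, 45,45,64, 79 ]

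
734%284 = 166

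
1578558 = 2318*681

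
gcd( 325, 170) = 5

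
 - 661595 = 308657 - 970252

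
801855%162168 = 153183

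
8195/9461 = 8195/9461 = 0.87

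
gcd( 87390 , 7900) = 10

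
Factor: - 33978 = -2^1*3^1  *  7^1*809^1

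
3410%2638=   772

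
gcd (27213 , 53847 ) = 579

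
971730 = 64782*15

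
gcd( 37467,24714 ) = 9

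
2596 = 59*44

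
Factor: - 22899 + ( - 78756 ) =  - 3^4*5^1*251^1 =-  101655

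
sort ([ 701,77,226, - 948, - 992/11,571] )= [ - 948, - 992/11, 77,226,571,701]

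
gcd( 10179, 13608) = 27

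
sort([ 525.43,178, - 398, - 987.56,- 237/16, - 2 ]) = [ -987.56 , - 398 , - 237/16, - 2, 178,525.43] 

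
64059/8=8007 + 3/8 = 8007.38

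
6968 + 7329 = 14297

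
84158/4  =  21039 + 1/2 = 21039.50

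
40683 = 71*573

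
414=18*23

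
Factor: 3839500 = 2^2*5^3*7^1 * 1097^1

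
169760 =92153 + 77607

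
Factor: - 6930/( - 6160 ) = 2^(-3 ) * 3^2 = 9/8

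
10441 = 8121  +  2320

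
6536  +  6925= 13461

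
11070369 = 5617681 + 5452688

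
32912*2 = 65824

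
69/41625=23/13875 = 0.00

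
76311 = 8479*9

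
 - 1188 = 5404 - 6592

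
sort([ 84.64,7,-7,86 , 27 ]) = [ - 7,  7, 27, 84.64,86] 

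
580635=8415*69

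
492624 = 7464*66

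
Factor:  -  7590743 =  - 7590743^1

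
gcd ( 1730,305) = 5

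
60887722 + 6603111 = 67490833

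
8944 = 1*8944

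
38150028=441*86508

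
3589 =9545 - 5956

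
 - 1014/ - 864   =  1  +  25/144 = 1.17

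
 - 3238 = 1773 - 5011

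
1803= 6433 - 4630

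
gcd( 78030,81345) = 255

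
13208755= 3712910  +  9495845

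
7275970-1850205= 5425765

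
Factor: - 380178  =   - 2^1*3^2 *21121^1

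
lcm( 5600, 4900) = 39200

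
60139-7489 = 52650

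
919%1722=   919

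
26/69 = 26/69 = 0.38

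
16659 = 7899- - 8760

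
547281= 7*78183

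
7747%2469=340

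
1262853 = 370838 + 892015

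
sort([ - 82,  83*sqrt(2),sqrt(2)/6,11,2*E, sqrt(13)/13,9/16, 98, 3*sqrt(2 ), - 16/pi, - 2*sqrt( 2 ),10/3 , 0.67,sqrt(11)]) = [ - 82 , - 16/pi,-2*sqrt( 2), sqrt(2)/6, sqrt(13)/13,9/16, 0.67,sqrt( 11),10/3, 3 * sqrt(2),  2*E,11,98,83*sqrt(2 ) ] 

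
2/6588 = 1/3294 = 0.00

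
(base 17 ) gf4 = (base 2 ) 1001100010011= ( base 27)6in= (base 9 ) 6625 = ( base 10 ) 4883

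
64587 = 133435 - 68848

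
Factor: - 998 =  - 2^1*499^1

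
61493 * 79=4857947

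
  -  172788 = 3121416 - 3294204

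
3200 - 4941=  - 1741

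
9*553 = 4977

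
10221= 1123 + 9098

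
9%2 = 1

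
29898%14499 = 900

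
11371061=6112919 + 5258142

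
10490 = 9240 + 1250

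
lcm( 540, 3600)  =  10800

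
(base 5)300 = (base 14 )55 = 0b1001011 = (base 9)83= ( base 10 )75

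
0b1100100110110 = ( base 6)45514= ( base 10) 6454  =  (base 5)201304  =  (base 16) 1936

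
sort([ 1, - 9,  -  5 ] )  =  [-9, - 5, 1]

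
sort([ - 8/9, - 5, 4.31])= [-5,- 8/9, 4.31 ] 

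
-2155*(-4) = 8620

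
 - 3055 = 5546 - 8601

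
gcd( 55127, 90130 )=1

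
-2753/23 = - 2753/23 = - 119.70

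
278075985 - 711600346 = - 433524361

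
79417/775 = 79417/775= 102.47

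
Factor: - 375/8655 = -5^2*577^(- 1)=- 25/577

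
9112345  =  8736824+375521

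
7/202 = 7/202= 0.03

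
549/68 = 549/68 = 8.07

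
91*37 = 3367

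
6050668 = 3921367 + 2129301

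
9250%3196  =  2858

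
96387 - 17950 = 78437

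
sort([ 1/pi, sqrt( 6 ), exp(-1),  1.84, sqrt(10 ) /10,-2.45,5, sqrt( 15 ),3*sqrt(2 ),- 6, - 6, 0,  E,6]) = [ - 6, - 6, - 2.45,0,sqrt( 10) /10,1/pi,exp ( - 1),1.84, sqrt(6 ),E,sqrt(15 ),3*sqrt (2),5,6 ]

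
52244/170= 26122/85 = 307.32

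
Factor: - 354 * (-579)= 2^1 * 3^2 * 59^1  *193^1 = 204966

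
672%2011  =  672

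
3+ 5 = 8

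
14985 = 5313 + 9672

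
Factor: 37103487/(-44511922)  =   -2^( -1) * 3^1*7^( - 1 ) *13^(  -  1) * 199^(-1)*1229^( - 1 )*12367829^1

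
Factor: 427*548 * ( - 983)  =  - 2^2*7^1*61^1*137^1*983^1 =- 230018068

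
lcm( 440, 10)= 440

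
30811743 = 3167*9729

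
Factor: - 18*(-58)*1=2^2*3^2*29^1 = 1044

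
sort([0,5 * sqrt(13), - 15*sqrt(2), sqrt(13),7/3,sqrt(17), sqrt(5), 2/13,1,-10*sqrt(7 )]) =[ - 10*sqrt(7), - 15*sqrt ( 2 ),0 , 2/13,1,sqrt( 5),7/3,sqrt(13 ),sqrt( 17),5*sqrt (13 )] 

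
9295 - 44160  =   - 34865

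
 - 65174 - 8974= - 74148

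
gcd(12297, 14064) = 3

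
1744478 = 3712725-1968247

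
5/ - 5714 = -5/5714=- 0.00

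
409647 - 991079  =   - 581432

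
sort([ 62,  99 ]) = [ 62,99 ] 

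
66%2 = 0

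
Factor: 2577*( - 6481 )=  - 16701537 = - 3^1*859^1*6481^1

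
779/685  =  1 + 94/685 = 1.14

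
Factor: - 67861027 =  - 13^1* 19^1*41^1 * 6701^1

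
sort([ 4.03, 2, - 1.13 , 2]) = [ - 1.13,  2,2,4.03] 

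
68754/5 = 68754/5 = 13750.80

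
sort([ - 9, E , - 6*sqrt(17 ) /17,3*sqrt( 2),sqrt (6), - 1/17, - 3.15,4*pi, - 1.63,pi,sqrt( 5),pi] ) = [ - 9, - 3.15, - 1.63, - 6*sqrt( 17) /17, - 1/17, sqrt (5),sqrt(6),  E , pi,  pi,3*sqrt( 2),4*pi]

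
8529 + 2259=10788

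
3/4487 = 3/4487  =  0.00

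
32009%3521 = 320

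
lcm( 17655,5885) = 17655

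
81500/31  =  2629 + 1/31 = 2629.03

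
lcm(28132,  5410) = 140660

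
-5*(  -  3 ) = 15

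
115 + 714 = 829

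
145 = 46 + 99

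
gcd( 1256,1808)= 8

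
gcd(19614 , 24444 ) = 42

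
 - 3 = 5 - 8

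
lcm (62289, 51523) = 4173363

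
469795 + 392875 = 862670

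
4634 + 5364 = 9998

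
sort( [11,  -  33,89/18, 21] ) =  [-33, 89/18,11,21 ] 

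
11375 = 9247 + 2128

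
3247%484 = 343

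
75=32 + 43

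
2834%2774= 60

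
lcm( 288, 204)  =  4896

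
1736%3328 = 1736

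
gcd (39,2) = 1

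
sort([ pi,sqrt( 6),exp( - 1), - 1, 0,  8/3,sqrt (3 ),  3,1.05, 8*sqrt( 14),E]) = [ - 1, 0, exp(-1), 1.05,sqrt( 3), sqrt(6 ),8/3, E,3,pi,8*sqrt(14) ]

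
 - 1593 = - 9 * 177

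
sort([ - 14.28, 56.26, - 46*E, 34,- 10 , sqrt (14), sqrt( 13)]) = [  -  46 * E, - 14.28, - 10, sqrt( 13), sqrt (14) , 34, 56.26]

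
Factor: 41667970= 2^1*5^1*67^1*62191^1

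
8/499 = 8/499 = 0.02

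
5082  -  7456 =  - 2374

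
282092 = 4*70523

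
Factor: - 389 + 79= -2^1 * 5^1*31^1 = - 310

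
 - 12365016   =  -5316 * 2326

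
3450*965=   3329250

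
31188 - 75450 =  - 44262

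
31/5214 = 31/5214=0.01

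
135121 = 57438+77683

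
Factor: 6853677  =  3^1*701^1*3259^1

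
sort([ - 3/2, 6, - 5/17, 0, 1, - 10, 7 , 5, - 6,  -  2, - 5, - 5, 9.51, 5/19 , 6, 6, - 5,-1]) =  [ - 10,  -  6, - 5, - 5 , -5, - 2,  -  3/2, - 1,-5/17, 0, 5/19,1,5,6, 6,6,7, 9.51 ]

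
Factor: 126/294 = 3/7 = 3^1*7^( - 1)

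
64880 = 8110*8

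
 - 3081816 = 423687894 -426769710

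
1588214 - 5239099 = - 3650885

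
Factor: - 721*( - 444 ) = 2^2*3^1 * 7^1 *37^1*103^1 = 320124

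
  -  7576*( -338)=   2560688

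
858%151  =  103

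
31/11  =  2 + 9/11 = 2.82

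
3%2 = 1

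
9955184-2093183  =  7862001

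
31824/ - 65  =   - 490 + 2/5 = - 489.60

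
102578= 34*3017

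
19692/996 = 1641/83  =  19.77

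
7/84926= 7/84926 = 0.00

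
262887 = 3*87629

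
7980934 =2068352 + 5912582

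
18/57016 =9/28508 = 0.00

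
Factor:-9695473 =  - 9695473^1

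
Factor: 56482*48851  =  2^1*11^1*31^1*911^1*4441^1 = 2759202182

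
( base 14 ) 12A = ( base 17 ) dd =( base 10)234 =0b11101010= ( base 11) 1a3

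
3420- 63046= -59626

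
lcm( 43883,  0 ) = 0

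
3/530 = 3/530 = 0.01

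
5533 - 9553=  - 4020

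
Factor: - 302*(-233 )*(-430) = - 2^2*5^1*43^1*151^1*233^1 = - 30257380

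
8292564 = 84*98721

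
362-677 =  - 315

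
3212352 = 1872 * 1716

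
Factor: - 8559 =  - 3^3*317^1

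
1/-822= - 1 + 821/822 = -0.00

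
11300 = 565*20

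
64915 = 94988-30073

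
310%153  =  4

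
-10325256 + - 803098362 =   -  813423618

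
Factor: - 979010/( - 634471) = 2^1*5^1*47^1 * 2083^1*634471^( - 1)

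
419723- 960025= -540302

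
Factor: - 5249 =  -29^1*181^1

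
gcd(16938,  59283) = 8469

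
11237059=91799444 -80562385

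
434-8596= - 8162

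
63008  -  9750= 53258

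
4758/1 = 4758= 4758.00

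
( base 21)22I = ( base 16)3AE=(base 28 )15i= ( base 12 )666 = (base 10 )942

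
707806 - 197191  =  510615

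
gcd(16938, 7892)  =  2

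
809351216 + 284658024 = 1094009240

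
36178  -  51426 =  - 15248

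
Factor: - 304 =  - 2^4*19^1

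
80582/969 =83+155/969= 83.16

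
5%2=1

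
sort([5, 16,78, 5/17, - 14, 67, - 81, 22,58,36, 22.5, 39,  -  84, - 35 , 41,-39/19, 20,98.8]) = [ - 84, - 81, - 35,-14, - 39/19 , 5/17, 5, 16, 20, 22, 22.5,36, 39, 41,58, 67, 78, 98.8] 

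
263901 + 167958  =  431859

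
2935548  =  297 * 9884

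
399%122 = 33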